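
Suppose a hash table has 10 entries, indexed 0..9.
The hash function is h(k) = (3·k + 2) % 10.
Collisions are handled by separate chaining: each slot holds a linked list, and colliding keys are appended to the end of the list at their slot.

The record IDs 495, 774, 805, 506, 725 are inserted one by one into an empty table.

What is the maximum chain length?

Insert 495: h=7, bucket 7 empty -> new chain.
Insert 774: h=4, bucket 4 empty -> new chain.
Insert 805: h=7, bucket 7 nonempty -> append to chain.
Insert 506: h=0, bucket 0 empty -> new chain.
Insert 725: h=7, bucket 7 nonempty -> append to chain.
Final buckets:
0: 506
1: .
2: .
3: .
4: 774
5: .
6: .
7: 495 -> 805 -> 725
8: .
9: .

3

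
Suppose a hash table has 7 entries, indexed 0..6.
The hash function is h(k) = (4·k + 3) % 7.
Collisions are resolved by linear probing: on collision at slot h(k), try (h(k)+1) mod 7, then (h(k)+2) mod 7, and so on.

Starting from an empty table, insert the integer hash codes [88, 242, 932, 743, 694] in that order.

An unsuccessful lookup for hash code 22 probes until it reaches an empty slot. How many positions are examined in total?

4

88 hashes to 5; slot 5 is free -> place at 5.
242 hashes to 5; 5 taken -> place at 6.
932 hashes to 0; slot 0 is free -> place at 0.
743 hashes to 0; 0 taken -> place at 1.
694 hashes to 0; 0,1 taken -> place at 2.
Table: [932, 743, 694, _, _, 88, 242]
Lookup 22: h=0, probe 0,1,2,3 → slot 3 empty, not found.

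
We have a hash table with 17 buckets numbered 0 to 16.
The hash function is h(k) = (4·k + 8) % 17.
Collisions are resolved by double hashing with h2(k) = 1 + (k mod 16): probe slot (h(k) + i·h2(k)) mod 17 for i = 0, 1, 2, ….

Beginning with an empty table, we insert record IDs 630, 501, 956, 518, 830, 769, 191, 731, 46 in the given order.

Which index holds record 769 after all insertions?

630: h=12 → slot 12
501: h=6 → slot 6
956: h=7 → slot 7
518: h=6, h2=7, probe 6,13 → slot 13
830: h=13, h2=15, probe 13,11 → slot 11
769: h=7, h2=2, probe 7,9 → slot 9
191: h=7, h2=16, probe 7,6,5 → slot 5
731: h=8 → slot 8
46: h=5, h2=15, probe 5,3 → slot 3
Table: [∅, ∅, ∅, 46, ∅, 191, 501, 956, 731, 769, ∅, 830, 630, 518, ∅, ∅, ∅]

9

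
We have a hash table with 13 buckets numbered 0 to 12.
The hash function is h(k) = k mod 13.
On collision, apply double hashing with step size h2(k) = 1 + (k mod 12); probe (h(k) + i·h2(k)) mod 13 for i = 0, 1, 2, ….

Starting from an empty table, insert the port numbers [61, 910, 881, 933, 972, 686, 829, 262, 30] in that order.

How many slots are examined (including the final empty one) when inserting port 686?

3

61: h=9 => slot 9
910: h=0 => slot 0
881: h=10 => slot 10
933: h=10, h2=10, probe 10,7 => slot 7
972: h=10, h2=1, probe 10,11 => slot 11
686: h=10, h2=3, probe 10,0,3 => slot 3
829: h=10, h2=2, probe 10,12 => slot 12
262: h=2 => slot 2
30: h=4 => slot 4
Table: [910, —, 262, 686, 30, —, —, 933, —, 61, 881, 972, 829]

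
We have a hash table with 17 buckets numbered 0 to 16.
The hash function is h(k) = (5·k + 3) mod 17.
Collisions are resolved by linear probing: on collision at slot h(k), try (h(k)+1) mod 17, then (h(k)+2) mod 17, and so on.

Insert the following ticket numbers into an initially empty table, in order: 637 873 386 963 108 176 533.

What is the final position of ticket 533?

2

637 hashes to 9; slot 9 is free => place at 9.
873 hashes to 16; slot 16 is free => place at 16.
386 hashes to 12; slot 12 is free => place at 12.
963 hashes to 7; slot 7 is free => place at 7.
108 hashes to 16; 16 taken => place at 0.
176 hashes to 16; 16,0 taken => place at 1.
533 hashes to 16; 16,0,1 taken => place at 2.
Table: [108, 176, 533, ∅, ∅, ∅, ∅, 963, ∅, 637, ∅, ∅, 386, ∅, ∅, ∅, 873]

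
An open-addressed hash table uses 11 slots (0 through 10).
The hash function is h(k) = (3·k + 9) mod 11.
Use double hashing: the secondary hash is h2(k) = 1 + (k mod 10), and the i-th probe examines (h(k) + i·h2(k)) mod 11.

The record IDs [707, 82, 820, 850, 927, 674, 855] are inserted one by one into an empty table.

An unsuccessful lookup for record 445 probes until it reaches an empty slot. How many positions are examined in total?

3

707 hashes to 7; slot 7 is free → place at 7.
82 hashes to 2; slot 2 is free → place at 2.
820 hashes to 5; slot 5 is free → place at 5.
850 hashes to 7, h2=1; 7 taken → place at 8.
927 hashes to 7, h2=8; 7 taken → place at 4.
674 hashes to 7, h2=5; 7 taken → place at 1.
855 hashes to 0; slot 0 is free → place at 0.
Table: [855, 674, 82, ., 927, 820, ., 707, 850, ., .]
Lookup 445: h=2, h2=6, probe 2,8,3 → slot 3 empty, not found.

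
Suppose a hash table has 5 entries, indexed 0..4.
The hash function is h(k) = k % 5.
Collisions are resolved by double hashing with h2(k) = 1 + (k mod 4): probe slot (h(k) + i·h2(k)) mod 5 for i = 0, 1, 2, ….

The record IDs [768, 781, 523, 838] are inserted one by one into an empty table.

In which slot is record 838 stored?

768 hashes to 3; slot 3 is free => place at 3.
781 hashes to 1; slot 1 is free => place at 1.
523 hashes to 3, h2=4; 3 taken => place at 2.
838 hashes to 3, h2=3; 3,1 taken => place at 4.
Table: [∅, 781, 523, 768, 838]

4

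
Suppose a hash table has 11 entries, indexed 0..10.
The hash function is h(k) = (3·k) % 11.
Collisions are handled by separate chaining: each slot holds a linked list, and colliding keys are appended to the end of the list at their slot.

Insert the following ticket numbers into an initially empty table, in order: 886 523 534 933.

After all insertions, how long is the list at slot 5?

886 → bucket 7
523 → bucket 7 (collision)
534 → bucket 7 (collision)
933 → bucket 5
Final buckets:
0: ∅
1: ∅
2: ∅
3: ∅
4: ∅
5: 933
6: ∅
7: 886 -> 523 -> 534
8: ∅
9: ∅
10: ∅

1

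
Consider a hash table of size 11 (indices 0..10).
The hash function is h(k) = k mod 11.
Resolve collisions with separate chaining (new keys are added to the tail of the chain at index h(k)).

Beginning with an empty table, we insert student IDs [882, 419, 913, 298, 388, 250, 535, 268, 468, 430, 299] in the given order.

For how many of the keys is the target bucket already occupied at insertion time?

882 -> bucket 2
419 -> bucket 1
913 -> bucket 0
298 -> bucket 1 (collision)
388 -> bucket 3
250 -> bucket 8
535 -> bucket 7
268 -> bucket 4
468 -> bucket 6
430 -> bucket 1 (collision)
299 -> bucket 2 (collision)
Final buckets:
0: 913
1: 419 -> 298 -> 430
2: 882 -> 299
3: 388
4: 268
5: ∅
6: 468
7: 535
8: 250
9: ∅
10: ∅

3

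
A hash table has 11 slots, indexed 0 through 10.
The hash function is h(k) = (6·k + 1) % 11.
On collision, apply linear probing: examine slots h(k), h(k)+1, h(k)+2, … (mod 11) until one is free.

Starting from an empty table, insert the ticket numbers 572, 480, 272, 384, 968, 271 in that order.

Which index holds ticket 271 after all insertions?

572: h=1 → slot 1
480: h=10 → slot 10
272: h=5 → slot 5
384: h=6 → slot 6
968: h=1, probe 1,2 → slot 2
271: h=10, probe 10,0 → slot 0
Table: [271, 572, 968, _, _, 272, 384, _, _, _, 480]

0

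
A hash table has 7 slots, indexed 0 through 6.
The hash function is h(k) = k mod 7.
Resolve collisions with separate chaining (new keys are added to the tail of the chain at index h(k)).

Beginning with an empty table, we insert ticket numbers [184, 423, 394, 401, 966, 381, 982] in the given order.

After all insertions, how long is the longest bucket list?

4

184 → bucket 2
423 → bucket 3
394 → bucket 2 (collision)
401 → bucket 2 (collision)
966 → bucket 0
381 → bucket 3 (collision)
982 → bucket 2 (collision)
Final buckets:
0: 966
1: —
2: 184 -> 394 -> 401 -> 982
3: 423 -> 381
4: —
5: —
6: —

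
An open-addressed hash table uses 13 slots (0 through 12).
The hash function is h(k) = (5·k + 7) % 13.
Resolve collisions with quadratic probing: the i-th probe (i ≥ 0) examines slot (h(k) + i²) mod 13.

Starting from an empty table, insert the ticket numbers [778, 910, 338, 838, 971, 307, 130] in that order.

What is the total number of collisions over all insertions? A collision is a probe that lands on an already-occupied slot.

Insert 778: h=10, slot 10 empty → index 10.
Insert 910: h=7, slot 7 empty → index 7.
Insert 338: h=7, slot 7 occupied → index 8.
Insert 838: h=11, slot 11 empty → index 11.
Insert 971: h=0, slot 0 empty → index 0.
Insert 307: h=8, slot 8 occupied → index 9.
Insert 130: h=7, slots 7,8,11 occupied → index 3.
Table: [971, ∅, ∅, 130, ∅, ∅, ∅, 910, 338, 307, 778, 838, ∅]

5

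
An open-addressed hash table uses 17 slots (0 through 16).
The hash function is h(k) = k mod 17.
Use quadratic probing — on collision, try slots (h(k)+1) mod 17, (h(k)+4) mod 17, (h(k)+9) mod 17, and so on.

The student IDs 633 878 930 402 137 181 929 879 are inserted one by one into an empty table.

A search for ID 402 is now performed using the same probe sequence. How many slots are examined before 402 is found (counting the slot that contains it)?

633: h=4 -> slot 4
878: h=11 -> slot 11
930: h=12 -> slot 12
402: h=11, probe 11,12,15 -> slot 15
137: h=1 -> slot 1
181: h=11, probe 11,12,15,3 -> slot 3
929: h=11, probe 11,12,15,3,10 -> slot 10
879: h=12, probe 12,13 -> slot 13
Table: [_, 137, _, 181, 633, _, _, _, _, _, 929, 878, 930, 879, _, 402, _]
Lookup 402: h=11, probe 11,12,15 → found at 15.

3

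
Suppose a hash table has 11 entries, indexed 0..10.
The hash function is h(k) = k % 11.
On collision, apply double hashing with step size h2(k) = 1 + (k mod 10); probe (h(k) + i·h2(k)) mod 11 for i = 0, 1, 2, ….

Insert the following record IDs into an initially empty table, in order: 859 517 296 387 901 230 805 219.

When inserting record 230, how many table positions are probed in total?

6

859: h=1 => slot 1
517: h=0 => slot 0
296: h=10 => slot 10
387: h=2 => slot 2
901: h=10, h2=2, probe 10,1,3 => slot 3
230: h=10, h2=1, probe 10,0,1,2,3,4 => slot 4
805: h=2, h2=6, probe 2,8 => slot 8
219: h=10, h2=10, probe 10,9 => slot 9
Table: [517, 859, 387, 901, 230, ., ., ., 805, 219, 296]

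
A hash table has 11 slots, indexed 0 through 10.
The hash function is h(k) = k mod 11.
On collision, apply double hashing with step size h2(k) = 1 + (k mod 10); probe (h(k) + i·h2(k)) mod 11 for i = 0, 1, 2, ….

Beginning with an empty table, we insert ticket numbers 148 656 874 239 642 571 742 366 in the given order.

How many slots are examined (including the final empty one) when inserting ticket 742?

Insert 148: h=5, slot 5 empty -> index 5.
Insert 656: h=7, slot 7 empty -> index 7.
Insert 874: h=5, h2=5, slot 5 occupied -> index 10.
Insert 239: h=8, slot 8 empty -> index 8.
Insert 642: h=4, slot 4 empty -> index 4.
Insert 571: h=10, h2=2, slot 10 occupied -> index 1.
Insert 742: h=5, h2=3, slots 5,8 occupied -> index 0.
Insert 366: h=3, slot 3 empty -> index 3.
Table: [742, 571, ., 366, 642, 148, ., 656, 239, ., 874]

3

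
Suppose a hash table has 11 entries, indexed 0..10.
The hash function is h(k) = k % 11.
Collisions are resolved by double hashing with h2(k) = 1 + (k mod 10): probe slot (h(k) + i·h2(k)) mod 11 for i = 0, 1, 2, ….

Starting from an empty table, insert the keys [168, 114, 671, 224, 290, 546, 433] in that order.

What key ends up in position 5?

168: h=3 -> slot 3
114: h=4 -> slot 4
671: h=0 -> slot 0
224: h=4, h2=5, probe 4,9 -> slot 9
290: h=4, h2=1, probe 4,5 -> slot 5
546: h=7 -> slot 7
433: h=4, h2=4, probe 4,8 -> slot 8
Table: [671, ∅, ∅, 168, 114, 290, ∅, 546, 433, 224, ∅]

290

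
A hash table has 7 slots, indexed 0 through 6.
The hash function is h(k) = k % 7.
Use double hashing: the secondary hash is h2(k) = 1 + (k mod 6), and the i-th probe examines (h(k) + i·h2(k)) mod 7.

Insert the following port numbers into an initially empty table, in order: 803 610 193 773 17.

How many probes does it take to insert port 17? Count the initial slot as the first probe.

803: h=5 → slot 5
610: h=1 → slot 1
193: h=4 → slot 4
773: h=3 → slot 3
17: h=3, h2=6, probe 3,2 → slot 2
Table: [∅, 610, 17, 773, 193, 803, ∅]

2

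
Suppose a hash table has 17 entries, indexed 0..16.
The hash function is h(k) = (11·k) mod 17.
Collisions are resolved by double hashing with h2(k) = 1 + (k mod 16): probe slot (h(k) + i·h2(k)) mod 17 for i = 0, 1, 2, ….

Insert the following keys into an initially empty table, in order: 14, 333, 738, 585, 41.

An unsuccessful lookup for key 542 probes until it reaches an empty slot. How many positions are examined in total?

2

Insert 14: h=1, slot 1 empty → index 1.
Insert 333: h=8, slot 8 empty → index 8.
Insert 738: h=9, slot 9 empty → index 9.
Insert 585: h=9, h2=10, slot 9 occupied → index 2.
Insert 41: h=9, h2=10, slots 9,2 occupied → index 12.
Table: [_, 14, 585, _, _, _, _, _, 333, 738, _, _, 41, _, _, _, _]
Lookup 542: h=12, h2=15, probe 12,10 → slot 10 empty, not found.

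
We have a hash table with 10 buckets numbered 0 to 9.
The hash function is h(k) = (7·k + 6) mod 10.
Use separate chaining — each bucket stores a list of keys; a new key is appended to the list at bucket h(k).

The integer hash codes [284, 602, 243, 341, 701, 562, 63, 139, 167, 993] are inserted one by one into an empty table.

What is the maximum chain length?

Insert 284: h=4, bucket 4 empty → new chain.
Insert 602: h=0, bucket 0 empty → new chain.
Insert 243: h=7, bucket 7 empty → new chain.
Insert 341: h=3, bucket 3 empty → new chain.
Insert 701: h=3, bucket 3 nonempty → append to chain.
Insert 562: h=0, bucket 0 nonempty → append to chain.
Insert 63: h=7, bucket 7 nonempty → append to chain.
Insert 139: h=9, bucket 9 empty → new chain.
Insert 167: h=5, bucket 5 empty → new chain.
Insert 993: h=7, bucket 7 nonempty → append to chain.
Final buckets:
0: 602 -> 562
1: .
2: .
3: 341 -> 701
4: 284
5: 167
6: .
7: 243 -> 63 -> 993
8: .
9: 139

3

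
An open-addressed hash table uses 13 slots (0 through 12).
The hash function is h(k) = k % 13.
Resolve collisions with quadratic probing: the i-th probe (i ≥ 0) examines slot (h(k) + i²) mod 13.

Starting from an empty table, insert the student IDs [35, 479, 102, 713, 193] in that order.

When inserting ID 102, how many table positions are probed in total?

Insert 35: h=9, slot 9 empty -> index 9.
Insert 479: h=11, slot 11 empty -> index 11.
Insert 102: h=11, slot 11 occupied -> index 12.
Insert 713: h=11, slots 11,12 occupied -> index 2.
Insert 193: h=11, slots 11,12,2 occupied -> index 7.
Table: [—, —, 713, —, —, —, —, 193, —, 35, —, 479, 102]

2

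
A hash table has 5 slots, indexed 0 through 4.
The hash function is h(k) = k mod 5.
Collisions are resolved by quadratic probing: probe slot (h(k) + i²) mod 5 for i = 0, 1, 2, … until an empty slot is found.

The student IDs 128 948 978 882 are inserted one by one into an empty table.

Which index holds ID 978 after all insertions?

Insert 128: h=3, slot 3 empty => index 3.
Insert 948: h=3, slot 3 occupied => index 4.
Insert 978: h=3, slots 3,4 occupied => index 2.
Insert 882: h=2, slots 2,3 occupied => index 1.
Table: [—, 882, 978, 128, 948]

2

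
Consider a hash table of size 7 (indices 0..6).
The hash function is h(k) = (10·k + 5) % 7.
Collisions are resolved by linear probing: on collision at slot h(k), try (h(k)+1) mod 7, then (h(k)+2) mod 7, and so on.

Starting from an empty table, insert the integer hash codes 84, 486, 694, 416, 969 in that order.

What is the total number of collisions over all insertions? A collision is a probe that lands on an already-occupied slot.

5

84 hashes to 5; slot 5 is free → place at 5.
486 hashes to 0; slot 0 is free → place at 0.
694 hashes to 1; slot 1 is free → place at 1.
416 hashes to 0; 0,1 taken → place at 2.
969 hashes to 0; 0,1,2 taken → place at 3.
Table: [486, 694, 416, 969, ., 84, .]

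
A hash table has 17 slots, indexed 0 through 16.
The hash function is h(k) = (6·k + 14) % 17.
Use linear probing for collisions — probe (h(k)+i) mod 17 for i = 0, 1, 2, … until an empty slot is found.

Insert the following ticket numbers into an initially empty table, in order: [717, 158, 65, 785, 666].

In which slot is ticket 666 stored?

0

Insert 717: h=15, slot 15 empty -> index 15.
Insert 158: h=10, slot 10 empty -> index 10.
Insert 65: h=13, slot 13 empty -> index 13.
Insert 785: h=15, slot 15 occupied -> index 16.
Insert 666: h=15, slots 15,16 occupied -> index 0.
Table: [666, -, -, -, -, -, -, -, -, -, 158, -, -, 65, -, 717, 785]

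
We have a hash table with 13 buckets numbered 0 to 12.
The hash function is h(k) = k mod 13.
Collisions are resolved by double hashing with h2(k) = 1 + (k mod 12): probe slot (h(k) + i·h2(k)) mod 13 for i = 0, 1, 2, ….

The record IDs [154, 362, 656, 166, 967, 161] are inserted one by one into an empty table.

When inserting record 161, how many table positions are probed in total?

154 hashes to 11; slot 11 is free -> place at 11.
362 hashes to 11, h2=3; 11 taken -> place at 1.
656 hashes to 6; slot 6 is free -> place at 6.
166 hashes to 10; slot 10 is free -> place at 10.
967 hashes to 5; slot 5 is free -> place at 5.
161 hashes to 5, h2=6; 5,11 taken -> place at 4.
Table: [_, 362, _, _, 161, 967, 656, _, _, _, 166, 154, _]

3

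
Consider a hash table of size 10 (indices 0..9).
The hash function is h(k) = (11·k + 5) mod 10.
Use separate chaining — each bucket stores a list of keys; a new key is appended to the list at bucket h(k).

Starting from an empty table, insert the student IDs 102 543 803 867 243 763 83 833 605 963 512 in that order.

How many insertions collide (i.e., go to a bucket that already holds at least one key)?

Insert 102: h=7, bucket 7 empty → new chain.
Insert 543: h=8, bucket 8 empty → new chain.
Insert 803: h=8, bucket 8 nonempty → append to chain.
Insert 867: h=2, bucket 2 empty → new chain.
Insert 243: h=8, bucket 8 nonempty → append to chain.
Insert 763: h=8, bucket 8 nonempty → append to chain.
Insert 83: h=8, bucket 8 nonempty → append to chain.
Insert 833: h=8, bucket 8 nonempty → append to chain.
Insert 605: h=0, bucket 0 empty → new chain.
Insert 963: h=8, bucket 8 nonempty → append to chain.
Insert 512: h=7, bucket 7 nonempty → append to chain.
Final buckets:
0: 605
1: .
2: 867
3: .
4: .
5: .
6: .
7: 102 -> 512
8: 543 -> 803 -> 243 -> 763 -> 83 -> 833 -> 963
9: .

7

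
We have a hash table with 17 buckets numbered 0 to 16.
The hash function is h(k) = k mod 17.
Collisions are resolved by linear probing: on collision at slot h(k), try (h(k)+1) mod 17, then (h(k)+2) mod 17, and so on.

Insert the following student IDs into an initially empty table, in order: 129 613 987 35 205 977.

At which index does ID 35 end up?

3

129 hashes to 10; slot 10 is free → place at 10.
613 hashes to 1; slot 1 is free → place at 1.
987 hashes to 1; 1 taken → place at 2.
35 hashes to 1; 1,2 taken → place at 3.
205 hashes to 1; 1,2,3 taken → place at 4.
977 hashes to 8; slot 8 is free → place at 8.
Table: [_, 613, 987, 35, 205, _, _, _, 977, _, 129, _, _, _, _, _, _]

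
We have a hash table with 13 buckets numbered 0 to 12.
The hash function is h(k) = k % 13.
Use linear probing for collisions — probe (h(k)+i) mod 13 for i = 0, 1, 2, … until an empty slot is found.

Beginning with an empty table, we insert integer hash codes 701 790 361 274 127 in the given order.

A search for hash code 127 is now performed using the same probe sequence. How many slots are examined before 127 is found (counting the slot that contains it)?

701: h=12 → slot 12
790: h=10 → slot 10
361: h=10, probe 10,11 → slot 11
274: h=1 → slot 1
127: h=10, probe 10,11,12,0 → slot 0
Table: [127, 274, —, —, —, —, —, —, —, —, 790, 361, 701]
Lookup 127: h=10, probe 10,11,12,0 → found at 0.

4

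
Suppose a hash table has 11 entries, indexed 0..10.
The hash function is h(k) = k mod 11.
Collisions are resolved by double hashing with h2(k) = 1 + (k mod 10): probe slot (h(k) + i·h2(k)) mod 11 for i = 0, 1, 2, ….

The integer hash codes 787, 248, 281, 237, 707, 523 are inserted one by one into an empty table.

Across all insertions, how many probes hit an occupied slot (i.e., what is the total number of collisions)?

Insert 787: h=6, slot 6 empty → index 6.
Insert 248: h=6, h2=9, slot 6 occupied → index 4.
Insert 281: h=6, h2=2, slot 6 occupied → index 8.
Insert 237: h=6, h2=8, slot 6 occupied → index 3.
Insert 707: h=3, h2=8, slot 3 occupied → index 0.
Insert 523: h=6, h2=4, slot 6 occupied → index 10.
Table: [707, -, -, 237, 248, -, 787, -, 281, -, 523]

5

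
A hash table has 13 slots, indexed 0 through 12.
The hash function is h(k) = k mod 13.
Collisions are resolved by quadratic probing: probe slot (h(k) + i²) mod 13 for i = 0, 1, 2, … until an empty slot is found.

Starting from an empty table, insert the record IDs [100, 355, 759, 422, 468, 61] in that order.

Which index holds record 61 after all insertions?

10

100 hashes to 9; slot 9 is free => place at 9.
355 hashes to 4; slot 4 is free => place at 4.
759 hashes to 5; slot 5 is free => place at 5.
422 hashes to 6; slot 6 is free => place at 6.
468 hashes to 0; slot 0 is free => place at 0.
61 hashes to 9; 9 taken => place at 10.
Table: [468, -, -, -, 355, 759, 422, -, -, 100, 61, -, -]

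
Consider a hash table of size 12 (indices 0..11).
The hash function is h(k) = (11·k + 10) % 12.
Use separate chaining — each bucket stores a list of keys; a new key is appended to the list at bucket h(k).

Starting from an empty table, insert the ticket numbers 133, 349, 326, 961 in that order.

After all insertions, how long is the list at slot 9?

Insert 133: h=9, bucket 9 empty -> new chain.
Insert 349: h=9, bucket 9 nonempty -> append to chain.
Insert 326: h=8, bucket 8 empty -> new chain.
Insert 961: h=9, bucket 9 nonempty -> append to chain.
Final buckets:
0: _
1: _
2: _
3: _
4: _
5: _
6: _
7: _
8: 326
9: 133 -> 349 -> 961
10: _
11: _

3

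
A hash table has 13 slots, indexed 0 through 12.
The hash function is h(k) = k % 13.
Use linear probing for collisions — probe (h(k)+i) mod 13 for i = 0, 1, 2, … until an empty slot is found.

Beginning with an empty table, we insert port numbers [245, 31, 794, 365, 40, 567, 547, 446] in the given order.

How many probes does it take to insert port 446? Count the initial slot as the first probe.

Insert 245: h=11, slot 11 empty => index 11.
Insert 31: h=5, slot 5 empty => index 5.
Insert 794: h=1, slot 1 empty => index 1.
Insert 365: h=1, slot 1 occupied => index 2.
Insert 40: h=1, slots 1,2 occupied => index 3.
Insert 567: h=8, slot 8 empty => index 8.
Insert 547: h=1, slots 1,2,3 occupied => index 4.
Insert 446: h=4, slots 4,5 occupied => index 6.
Table: [., 794, 365, 40, 547, 31, 446, ., 567, ., ., 245, .]

3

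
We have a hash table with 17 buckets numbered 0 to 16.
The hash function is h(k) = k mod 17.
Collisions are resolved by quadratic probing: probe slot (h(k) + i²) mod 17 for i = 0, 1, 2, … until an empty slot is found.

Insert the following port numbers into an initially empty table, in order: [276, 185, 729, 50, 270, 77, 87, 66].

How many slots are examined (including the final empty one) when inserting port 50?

Insert 276: h=4, slot 4 empty -> index 4.
Insert 185: h=15, slot 15 empty -> index 15.
Insert 729: h=15, slot 15 occupied -> index 16.
Insert 50: h=16, slot 16 occupied -> index 0.
Insert 270: h=15, slots 15,16 occupied -> index 2.
Insert 77: h=9, slot 9 empty -> index 9.
Insert 87: h=2, slot 2 occupied -> index 3.
Insert 66: h=15, slots 15,16,2 occupied -> index 7.
Table: [50, -, 270, 87, 276, -, -, 66, -, 77, -, -, -, -, -, 185, 729]

2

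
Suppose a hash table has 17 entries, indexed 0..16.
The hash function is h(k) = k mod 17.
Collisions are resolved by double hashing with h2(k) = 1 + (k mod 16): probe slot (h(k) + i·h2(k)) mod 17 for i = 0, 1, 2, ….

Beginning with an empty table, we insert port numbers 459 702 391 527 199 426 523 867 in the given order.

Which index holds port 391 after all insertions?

8

459: h=0 => slot 0
702: h=5 => slot 5
391: h=0, h2=8, probe 0,8 => slot 8
527: h=0, h2=16, probe 0,16 => slot 16
199: h=12 => slot 12
426: h=1 => slot 1
523: h=13 => slot 13
867: h=0, h2=4, probe 0,4 => slot 4
Table: [459, 426, —, —, 867, 702, —, —, 391, —, —, —, 199, 523, —, —, 527]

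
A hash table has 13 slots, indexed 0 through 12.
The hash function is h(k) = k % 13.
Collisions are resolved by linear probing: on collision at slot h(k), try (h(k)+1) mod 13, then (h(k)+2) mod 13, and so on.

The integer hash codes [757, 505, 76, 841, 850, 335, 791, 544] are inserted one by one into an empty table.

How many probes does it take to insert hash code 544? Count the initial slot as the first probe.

4

757 hashes to 3; slot 3 is free => place at 3.
505 hashes to 11; slot 11 is free => place at 11.
76 hashes to 11; 11 taken => place at 12.
841 hashes to 9; slot 9 is free => place at 9.
850 hashes to 5; slot 5 is free => place at 5.
335 hashes to 10; slot 10 is free => place at 10.
791 hashes to 11; 11,12 taken => place at 0.
544 hashes to 11; 11,12,0 taken => place at 1.
Table: [791, 544, ., 757, ., 850, ., ., ., 841, 335, 505, 76]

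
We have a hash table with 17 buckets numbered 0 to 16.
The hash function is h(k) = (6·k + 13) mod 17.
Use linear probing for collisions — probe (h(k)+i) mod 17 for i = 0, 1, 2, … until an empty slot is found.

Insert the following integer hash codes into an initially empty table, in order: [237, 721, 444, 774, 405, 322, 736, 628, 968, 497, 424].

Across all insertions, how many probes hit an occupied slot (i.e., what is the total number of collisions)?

20

237 hashes to 7; slot 7 is free => place at 7.
721 hashes to 4; slot 4 is free => place at 4.
444 hashes to 8; slot 8 is free => place at 8.
774 hashes to 16; slot 16 is free => place at 16.
405 hashes to 12; slot 12 is free => place at 12.
322 hashes to 7; 7,8 taken => place at 9.
736 hashes to 9; 9 taken => place at 10.
628 hashes to 7; 7,8,9,10 taken => place at 11.
968 hashes to 7; 7,8,9,10,11,12 taken => place at 13.
497 hashes to 3; slot 3 is free => place at 3.
424 hashes to 7; 7,8,9,10,11,12,13 taken => place at 14.
Table: [-, -, -, 497, 721, -, -, 237, 444, 322, 736, 628, 405, 968, 424, -, 774]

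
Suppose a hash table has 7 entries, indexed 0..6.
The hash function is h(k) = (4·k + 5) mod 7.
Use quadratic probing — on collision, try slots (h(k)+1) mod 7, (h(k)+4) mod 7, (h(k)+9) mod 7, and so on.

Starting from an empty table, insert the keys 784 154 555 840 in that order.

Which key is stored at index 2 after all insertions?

840

784: h=5 => slot 5
154: h=5, probe 5,6 => slot 6
555: h=6, probe 6,0 => slot 0
840: h=5, probe 5,6,2 => slot 2
Table: [555, _, 840, _, _, 784, 154]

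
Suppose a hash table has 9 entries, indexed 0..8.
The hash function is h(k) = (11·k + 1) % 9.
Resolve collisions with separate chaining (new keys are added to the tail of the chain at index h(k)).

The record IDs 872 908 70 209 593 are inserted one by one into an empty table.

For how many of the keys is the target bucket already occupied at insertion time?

872 -> bucket 8
908 -> bucket 8 (collision)
70 -> bucket 6
209 -> bucket 5
593 -> bucket 8 (collision)
Final buckets:
0: —
1: —
2: —
3: —
4: —
5: 209
6: 70
7: —
8: 872 -> 908 -> 593

2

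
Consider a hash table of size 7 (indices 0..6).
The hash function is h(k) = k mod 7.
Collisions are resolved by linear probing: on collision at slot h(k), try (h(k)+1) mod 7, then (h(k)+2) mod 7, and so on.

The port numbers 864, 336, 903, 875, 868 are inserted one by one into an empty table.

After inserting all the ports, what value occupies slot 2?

864: h=3 → slot 3
336: h=0 → slot 0
903: h=0, probe 0,1 → slot 1
875: h=0, probe 0,1,2 → slot 2
868: h=0, probe 0,1,2,3,4 → slot 4
Table: [336, 903, 875, 864, 868, ., .]

875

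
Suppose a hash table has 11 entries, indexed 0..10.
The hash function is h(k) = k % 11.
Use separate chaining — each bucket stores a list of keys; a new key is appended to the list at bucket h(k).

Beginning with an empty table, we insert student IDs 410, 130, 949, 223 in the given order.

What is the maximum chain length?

410 -> bucket 3
130 -> bucket 9
949 -> bucket 3 (collision)
223 -> bucket 3 (collision)
Final buckets:
0: .
1: .
2: .
3: 410 -> 949 -> 223
4: .
5: .
6: .
7: .
8: .
9: 130
10: .

3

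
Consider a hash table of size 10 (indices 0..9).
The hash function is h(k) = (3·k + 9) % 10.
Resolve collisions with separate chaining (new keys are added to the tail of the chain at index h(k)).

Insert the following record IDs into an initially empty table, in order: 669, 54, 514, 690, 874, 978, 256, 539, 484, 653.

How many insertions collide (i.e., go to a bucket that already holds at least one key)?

4

Insert 669: h=6, bucket 6 empty -> new chain.
Insert 54: h=1, bucket 1 empty -> new chain.
Insert 514: h=1, bucket 1 nonempty -> append to chain.
Insert 690: h=9, bucket 9 empty -> new chain.
Insert 874: h=1, bucket 1 nonempty -> append to chain.
Insert 978: h=3, bucket 3 empty -> new chain.
Insert 256: h=7, bucket 7 empty -> new chain.
Insert 539: h=6, bucket 6 nonempty -> append to chain.
Insert 484: h=1, bucket 1 nonempty -> append to chain.
Insert 653: h=8, bucket 8 empty -> new chain.
Final buckets:
0: .
1: 54 -> 514 -> 874 -> 484
2: .
3: 978
4: .
5: .
6: 669 -> 539
7: 256
8: 653
9: 690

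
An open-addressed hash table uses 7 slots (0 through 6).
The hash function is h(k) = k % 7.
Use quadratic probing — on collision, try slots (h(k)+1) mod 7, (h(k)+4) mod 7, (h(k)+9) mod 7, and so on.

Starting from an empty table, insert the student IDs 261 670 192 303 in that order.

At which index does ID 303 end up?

6

261: h=2 -> slot 2
670: h=5 -> slot 5
192: h=3 -> slot 3
303: h=2, probe 2,3,6 -> slot 6
Table: [., ., 261, 192, ., 670, 303]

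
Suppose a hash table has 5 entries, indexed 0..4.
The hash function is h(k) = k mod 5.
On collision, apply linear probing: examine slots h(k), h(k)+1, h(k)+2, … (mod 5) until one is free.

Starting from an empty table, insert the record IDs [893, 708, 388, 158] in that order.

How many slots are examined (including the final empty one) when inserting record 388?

3

893 hashes to 3; slot 3 is free -> place at 3.
708 hashes to 3; 3 taken -> place at 4.
388 hashes to 3; 3,4 taken -> place at 0.
158 hashes to 3; 3,4,0 taken -> place at 1.
Table: [388, 158, —, 893, 708]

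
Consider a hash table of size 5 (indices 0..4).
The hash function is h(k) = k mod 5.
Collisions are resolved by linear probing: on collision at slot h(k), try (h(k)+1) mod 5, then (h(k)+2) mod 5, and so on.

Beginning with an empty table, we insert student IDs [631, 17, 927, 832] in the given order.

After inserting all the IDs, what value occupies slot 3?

Insert 631: h=1, slot 1 empty -> index 1.
Insert 17: h=2, slot 2 empty -> index 2.
Insert 927: h=2, slot 2 occupied -> index 3.
Insert 832: h=2, slots 2,3 occupied -> index 4.
Table: [., 631, 17, 927, 832]

927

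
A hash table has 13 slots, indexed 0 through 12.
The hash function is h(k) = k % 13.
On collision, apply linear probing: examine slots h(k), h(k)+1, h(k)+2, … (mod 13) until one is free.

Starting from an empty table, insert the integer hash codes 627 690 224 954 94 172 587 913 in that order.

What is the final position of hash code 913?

8

Insert 627: h=3, slot 3 empty => index 3.
Insert 690: h=1, slot 1 empty => index 1.
Insert 224: h=3, slot 3 occupied => index 4.
Insert 954: h=5, slot 5 empty => index 5.
Insert 94: h=3, slots 3,4,5 occupied => index 6.
Insert 172: h=3, slots 3,4,5,6 occupied => index 7.
Insert 587: h=2, slot 2 empty => index 2.
Insert 913: h=3, slots 3,4,5,6,7 occupied => index 8.
Table: [_, 690, 587, 627, 224, 954, 94, 172, 913, _, _, _, _]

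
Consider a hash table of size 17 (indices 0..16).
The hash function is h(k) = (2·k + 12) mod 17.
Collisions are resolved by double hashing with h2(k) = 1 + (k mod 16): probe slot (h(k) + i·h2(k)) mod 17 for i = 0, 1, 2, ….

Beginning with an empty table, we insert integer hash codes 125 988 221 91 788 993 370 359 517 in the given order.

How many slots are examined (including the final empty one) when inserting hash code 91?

2

Insert 125: h=7, slot 7 empty → index 7.
Insert 988: h=16, slot 16 empty → index 16.
Insert 221: h=12, slot 12 empty → index 12.
Insert 91: h=7, h2=12, slot 7 occupied → index 2.
Insert 788: h=7, h2=5, slots 7,12 occupied → index 0.
Insert 993: h=9, slot 9 empty → index 9.
Insert 370: h=4, slot 4 empty → index 4.
Insert 359: h=16, h2=8, slots 16,7 occupied → index 15.
Insert 517: h=9, h2=6, slots 9,15,4 occupied → index 10.
Table: [788, —, 91, —, 370, —, —, 125, —, 993, 517, —, 221, —, —, 359, 988]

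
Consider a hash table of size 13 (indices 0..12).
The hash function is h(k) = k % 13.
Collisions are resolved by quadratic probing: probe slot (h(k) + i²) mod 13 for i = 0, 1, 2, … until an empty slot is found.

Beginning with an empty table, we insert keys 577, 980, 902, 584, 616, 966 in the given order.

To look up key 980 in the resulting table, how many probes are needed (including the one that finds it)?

2

577: h=5 → slot 5
980: h=5, probe 5,6 → slot 6
902: h=5, probe 5,6,9 → slot 9
584: h=12 → slot 12
616: h=5, probe 5,6,9,1 → slot 1
966: h=4 → slot 4
Table: [_, 616, _, _, 966, 577, 980, _, _, 902, _, _, 584]
Lookup 980: h=5, probe 5,6 → found at 6.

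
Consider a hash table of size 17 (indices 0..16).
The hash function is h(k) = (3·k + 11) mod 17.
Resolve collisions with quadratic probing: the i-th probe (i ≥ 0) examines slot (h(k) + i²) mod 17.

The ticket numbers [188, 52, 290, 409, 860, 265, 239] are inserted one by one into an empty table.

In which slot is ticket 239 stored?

188 hashes to 14; slot 14 is free -> place at 14.
52 hashes to 14; 14 taken -> place at 15.
290 hashes to 14; 14,15 taken -> place at 1.
409 hashes to 14; 14,15,1 taken -> place at 6.
860 hashes to 7; slot 7 is free -> place at 7.
265 hashes to 7; 7 taken -> place at 8.
239 hashes to 14; 14,15,1,6 taken -> place at 13.
Table: [_, 290, _, _, _, _, 409, 860, 265, _, _, _, _, 239, 188, 52, _]

13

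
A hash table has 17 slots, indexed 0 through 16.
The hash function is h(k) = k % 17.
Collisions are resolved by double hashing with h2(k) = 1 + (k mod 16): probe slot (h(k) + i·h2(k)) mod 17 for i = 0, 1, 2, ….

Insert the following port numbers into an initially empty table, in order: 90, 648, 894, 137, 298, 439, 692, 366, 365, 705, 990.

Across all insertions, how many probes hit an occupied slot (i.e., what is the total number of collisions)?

90 hashes to 5; slot 5 is free → place at 5.
648 hashes to 2; slot 2 is free → place at 2.
894 hashes to 10; slot 10 is free → place at 10.
137 hashes to 1; slot 1 is free → place at 1.
298 hashes to 9; slot 9 is free → place at 9.
439 hashes to 14; slot 14 is free → place at 14.
692 hashes to 12; slot 12 is free → place at 12.
366 hashes to 9, h2=15; 9 taken → place at 7.
365 hashes to 8; slot 8 is free → place at 8.
705 hashes to 8, h2=2; 8,10,12,14 taken → place at 16.
990 hashes to 4; slot 4 is free → place at 4.
Table: [., 137, 648, ., 990, 90, ., 366, 365, 298, 894, ., 692, ., 439, ., 705]

5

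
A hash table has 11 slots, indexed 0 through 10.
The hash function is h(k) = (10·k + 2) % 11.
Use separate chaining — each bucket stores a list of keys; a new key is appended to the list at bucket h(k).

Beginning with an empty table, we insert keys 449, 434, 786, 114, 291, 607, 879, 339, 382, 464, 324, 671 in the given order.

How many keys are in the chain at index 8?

4

449 → bucket 4
434 → bucket 8
786 → bucket 8 (collision)
114 → bucket 9
291 → bucket 8 (collision)
607 → bucket 0
879 → bucket 3
339 → bucket 4 (collision)
382 → bucket 5
464 → bucket 0 (collision)
324 → bucket 8 (collision)
671 → bucket 2
Final buckets:
0: 607 -> 464
1: -
2: 671
3: 879
4: 449 -> 339
5: 382
6: -
7: -
8: 434 -> 786 -> 291 -> 324
9: 114
10: -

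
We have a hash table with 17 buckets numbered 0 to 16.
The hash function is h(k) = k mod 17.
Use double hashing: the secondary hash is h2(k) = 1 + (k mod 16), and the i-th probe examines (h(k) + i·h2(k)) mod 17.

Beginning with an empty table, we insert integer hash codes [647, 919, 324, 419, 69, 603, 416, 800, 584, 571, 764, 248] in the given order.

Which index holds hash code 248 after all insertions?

3

647: h=1 → slot 1
919: h=1, h2=8, probe 1,9 → slot 9
324: h=1, h2=5, probe 1,6 → slot 6
419: h=11 → slot 11
69: h=1, h2=6, probe 1,7 → slot 7
603: h=8 → slot 8
416: h=8, h2=1, probe 8,9,10 → slot 10
800: h=1, h2=1, probe 1,2 → slot 2
584: h=6, h2=9, probe 6,15 → slot 15
571: h=10, h2=12, probe 10,5 → slot 5
764: h=16 → slot 16
248: h=10, h2=9, probe 10,2,11,3 → slot 3
Table: [., 647, 800, 248, ., 571, 324, 69, 603, 919, 416, 419, ., ., ., 584, 764]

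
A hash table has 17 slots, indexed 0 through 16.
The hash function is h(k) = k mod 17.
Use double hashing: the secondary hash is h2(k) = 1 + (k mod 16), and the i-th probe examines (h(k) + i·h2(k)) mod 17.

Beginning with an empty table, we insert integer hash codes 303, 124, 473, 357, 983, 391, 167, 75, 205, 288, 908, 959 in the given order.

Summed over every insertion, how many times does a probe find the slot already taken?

10

303 hashes to 14; slot 14 is free => place at 14.
124 hashes to 5; slot 5 is free => place at 5.
473 hashes to 14, h2=10; 14 taken => place at 7.
357 hashes to 0; slot 0 is free => place at 0.
983 hashes to 14, h2=8; 14,5 taken => place at 13.
391 hashes to 0, h2=8; 0 taken => place at 8.
167 hashes to 14, h2=8; 14,5,13 taken => place at 4.
75 hashes to 7, h2=12; 7 taken => place at 2.
205 hashes to 1; slot 1 is free => place at 1.
288 hashes to 16; slot 16 is free => place at 16.
908 hashes to 7, h2=13; 7 taken => place at 3.
959 hashes to 7, h2=16; 7 taken => place at 6.
Table: [357, 205, 75, 908, 167, 124, 959, 473, 391, ., ., ., ., 983, 303, ., 288]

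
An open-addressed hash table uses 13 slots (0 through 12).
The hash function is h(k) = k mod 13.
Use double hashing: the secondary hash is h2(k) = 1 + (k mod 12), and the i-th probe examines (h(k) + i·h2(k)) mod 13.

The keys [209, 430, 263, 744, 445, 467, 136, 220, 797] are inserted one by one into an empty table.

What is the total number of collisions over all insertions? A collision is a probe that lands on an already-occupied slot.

Insert 209: h=1, slot 1 empty → index 1.
Insert 430: h=1, h2=11, slot 1 occupied → index 12.
Insert 263: h=3, slot 3 empty → index 3.
Insert 744: h=3, h2=1, slot 3 occupied → index 4.
Insert 445: h=3, h2=2, slot 3 occupied → index 5.
Insert 467: h=12, h2=12, slot 12 occupied → index 11.
Insert 136: h=6, slot 6 empty → index 6.
Insert 220: h=12, h2=5, slots 12,4 occupied → index 9.
Insert 797: h=4, h2=6, slot 4 occupied → index 10.
Table: [_, 209, _, 263, 744, 445, 136, _, _, 220, 797, 467, 430]

7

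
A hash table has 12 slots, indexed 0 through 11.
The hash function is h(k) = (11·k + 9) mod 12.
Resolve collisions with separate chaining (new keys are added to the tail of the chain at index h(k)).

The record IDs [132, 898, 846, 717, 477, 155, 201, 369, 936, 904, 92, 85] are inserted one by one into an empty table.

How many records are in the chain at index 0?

132 → bucket 9
898 → bucket 11
846 → bucket 3
717 → bucket 0
477 → bucket 0 (collision)
155 → bucket 10
201 → bucket 0 (collision)
369 → bucket 0 (collision)
936 → bucket 9 (collision)
904 → bucket 5
92 → bucket 1
85 → bucket 8
Final buckets:
0: 717 -> 477 -> 201 -> 369
1: 92
2: _
3: 846
4: _
5: 904
6: _
7: _
8: 85
9: 132 -> 936
10: 155
11: 898

4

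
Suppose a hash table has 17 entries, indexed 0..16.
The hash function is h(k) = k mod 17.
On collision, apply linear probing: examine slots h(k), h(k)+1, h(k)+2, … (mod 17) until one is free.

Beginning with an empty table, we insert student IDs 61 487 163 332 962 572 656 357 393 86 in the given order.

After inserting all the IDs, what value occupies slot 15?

Insert 61: h=10, slot 10 empty → index 10.
Insert 487: h=11, slot 11 empty → index 11.
Insert 163: h=10, slots 10,11 occupied → index 12.
Insert 332: h=9, slot 9 empty → index 9.
Insert 962: h=10, slots 10,11,12 occupied → index 13.
Insert 572: h=11, slots 11,12,13 occupied → index 14.
Insert 656: h=10, slots 10,11,12,13,14 occupied → index 15.
Insert 357: h=0, slot 0 empty → index 0.
Insert 393: h=2, slot 2 empty → index 2.
Insert 86: h=1, slot 1 empty → index 1.
Table: [357, 86, 393, -, -, -, -, -, -, 332, 61, 487, 163, 962, 572, 656, -]

656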